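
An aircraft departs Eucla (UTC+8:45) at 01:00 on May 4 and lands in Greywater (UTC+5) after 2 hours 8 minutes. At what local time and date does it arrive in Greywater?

Convert departure to UTC: 01:00 − 8:45 = 16:15 UTC on May 3.
Add 2 hours 8 minutes travel time → 18:23 UTC.
Greywater is UTC+5:00, so local arrival = 18:23 + 5:00 = 23:23 on May 3.

23:23 on May 3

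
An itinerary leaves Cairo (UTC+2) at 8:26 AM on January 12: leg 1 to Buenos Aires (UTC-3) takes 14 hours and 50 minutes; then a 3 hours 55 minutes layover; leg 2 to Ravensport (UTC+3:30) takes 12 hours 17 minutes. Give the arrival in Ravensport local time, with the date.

Convert departure to UTC: 8:26 AM − 2:00 = 6:26 AM UTC on Jan 12.
Add 14 hours 50 minutes leg 1 → 9:16 PM UTC.
Add 3 hours 55 minutes layover in Buenos Aires → 1:11 AM UTC (Jan 13).
Add 12 hours 17 minutes leg 2 → 1:28 PM UTC.
Ravensport is UTC+3:30, so local arrival = 1:28 PM + 3:30 = 4:58 PM on Jan 13.

4:58 PM on January 13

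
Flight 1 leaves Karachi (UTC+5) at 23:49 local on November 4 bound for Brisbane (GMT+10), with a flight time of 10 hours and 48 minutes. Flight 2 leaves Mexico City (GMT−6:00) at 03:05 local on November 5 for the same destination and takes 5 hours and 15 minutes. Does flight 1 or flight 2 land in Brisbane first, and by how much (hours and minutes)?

Flight 1 in UTC: 23:49 − 5:00 = 18:49 on Nov 4.
+10 hours 48 minutes → arrive 05:37 UTC on Nov 5.
Flight 2 in UTC: 03:05 + 6:00 = 09:05 on Nov 5.
+5 hours 15 minutes → arrive 14:20 UTC on Nov 5.
Flight 1 lands earlier by 8 hours 43 minutes.

the first, by 8 hours 43 minutes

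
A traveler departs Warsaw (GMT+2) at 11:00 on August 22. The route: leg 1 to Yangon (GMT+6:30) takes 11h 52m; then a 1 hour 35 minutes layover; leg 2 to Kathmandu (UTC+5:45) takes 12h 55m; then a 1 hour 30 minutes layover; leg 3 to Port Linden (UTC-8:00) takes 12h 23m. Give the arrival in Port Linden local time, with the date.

Convert departure to UTC: 11:00 − 2:00 = 09:00 UTC on Aug 22.
Add 11 hours and 52 minutes leg 1 → 20:52 UTC.
Add 1 hour and 35 minutes layover in Yangon → 22:27 UTC.
Add 12 hours 55 minutes leg 2 → 11:22 UTC (Aug 23).
Add 1 hour and 30 minutes layover in Kathmandu → 12:52 UTC.
Add 12 hours and 23 minutes leg 3 → 01:15 UTC (Aug 24).
Port Linden is UTC−8:00, so local arrival = 01:15 − 8:00 = 17:15 on Aug 23.

17:15 on Aug 23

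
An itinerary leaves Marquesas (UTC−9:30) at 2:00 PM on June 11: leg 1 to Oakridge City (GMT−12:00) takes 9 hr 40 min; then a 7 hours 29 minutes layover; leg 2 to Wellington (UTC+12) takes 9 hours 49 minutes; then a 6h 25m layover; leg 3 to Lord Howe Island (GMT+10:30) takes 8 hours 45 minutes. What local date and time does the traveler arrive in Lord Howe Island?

Convert departure to UTC: 2:00 PM + 9:30 = 11:30 PM UTC on Jun 11.
Add 9 hours 40 minutes leg 1 → 9:10 AM UTC (Jun 12).
Add 7 hours 29 minutes layover in Oakridge City → 4:39 PM UTC.
Add 9 hours and 49 minutes leg 2 → 2:28 AM UTC (Jun 13).
Add 6 hours and 25 minutes layover in Wellington → 8:53 AM UTC.
Add 8 hours 45 minutes leg 3 → 5:38 PM UTC.
Lord Howe Island is UTC+10:30, so local arrival = 5:38 PM + 10:30 = 4:08 AM on Jun 14.

4:08 AM on Jun 14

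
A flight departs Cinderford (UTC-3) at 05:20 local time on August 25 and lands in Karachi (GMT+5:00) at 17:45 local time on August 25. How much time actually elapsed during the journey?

4 hours 25 minutes

Departure in UTC: 05:20 + 3:00 = 08:20 on Aug 25.
Arrival in UTC: 17:45 − 5:00 = 12:45 on Aug 25.
Elapsed = 12:45 − 08:20 = 4 hours 25 minutes.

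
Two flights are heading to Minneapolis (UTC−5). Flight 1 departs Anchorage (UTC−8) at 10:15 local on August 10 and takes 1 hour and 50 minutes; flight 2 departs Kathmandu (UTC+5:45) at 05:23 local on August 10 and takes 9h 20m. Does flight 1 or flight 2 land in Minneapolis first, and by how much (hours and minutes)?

Flight 1 in UTC: 10:15 + 8:00 = 18:15 on Aug 10.
+1 hour 50 minutes → arrive 20:05 UTC on Aug 10.
Flight 2 in UTC: 05:23 − 5:45 = 23:38 on Aug 9.
+9 hours 20 minutes → arrive 08:58 UTC on Aug 10.
Flight 2 lands earlier by 11 hours 7 minutes.

the second, by 11 hours 7 minutes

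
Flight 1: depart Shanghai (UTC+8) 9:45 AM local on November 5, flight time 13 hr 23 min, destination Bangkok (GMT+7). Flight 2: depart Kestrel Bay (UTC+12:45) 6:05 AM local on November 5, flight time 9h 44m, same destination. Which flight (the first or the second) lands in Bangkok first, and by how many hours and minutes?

Flight 1 in UTC: 9:45 AM − 8:00 = 1:45 AM on Nov 5.
+13 hours and 23 minutes → arrive 3:08 PM UTC on Nov 5.
Flight 2 in UTC: 6:05 AM − 12:45 = 5:20 PM on Nov 4.
+9 hours 44 minutes → arrive 3:04 AM UTC on Nov 5.
Flight 2 lands earlier by 12 hours 4 minutes.

the second, by 12 hours 4 minutes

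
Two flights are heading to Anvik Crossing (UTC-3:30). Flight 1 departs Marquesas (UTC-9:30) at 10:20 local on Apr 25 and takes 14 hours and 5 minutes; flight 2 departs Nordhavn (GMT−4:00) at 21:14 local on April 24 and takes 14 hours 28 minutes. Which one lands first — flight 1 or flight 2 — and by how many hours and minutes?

Flight 1 in UTC: 10:20 + 9:30 = 19:50 on Apr 25.
+14 hours and 5 minutes → arrive 09:55 UTC on Apr 26.
Flight 2 in UTC: 21:14 + 4:00 = 01:14 on Apr 25.
+14 hours 28 minutes → arrive 15:42 UTC on Apr 25.
Flight 2 lands earlier by 18 hours 13 minutes.

the second, by 18 hours 13 minutes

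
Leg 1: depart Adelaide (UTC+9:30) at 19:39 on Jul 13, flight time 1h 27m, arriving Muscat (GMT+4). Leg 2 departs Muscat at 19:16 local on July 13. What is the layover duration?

3 hours 40 minutes

Convert departure to UTC: 19:39 − 9:30 = 10:09 UTC on Jul 13.
Add 1 hour 27 minutes flight time → 11:36 UTC.
Muscat is UTC+4:00, so local arrival = 11:36 + 4:00 = 15:36 on Jul 13.
Layover = 19:16 − 15:36 = 3 hours 40 minutes.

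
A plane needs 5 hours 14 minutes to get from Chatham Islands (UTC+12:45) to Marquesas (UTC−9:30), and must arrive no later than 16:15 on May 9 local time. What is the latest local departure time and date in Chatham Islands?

09:16 on May 10

Target arrival in UTC: 16:15 + 9:30 = 01:45 on May 10.
Subtract 5 hours 14 minutes → departure 20:31 UTC on May 9.
Chatham Islands is UTC+12:45: 20:31 + 12:45 = 09:16 on May 10.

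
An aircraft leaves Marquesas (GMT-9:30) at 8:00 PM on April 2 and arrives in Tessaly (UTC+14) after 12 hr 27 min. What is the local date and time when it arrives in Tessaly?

Convert departure to UTC: 8:00 PM + 9:30 = 5:30 AM UTC on Apr 3.
Add 12 hours 27 minutes travel time → 5:57 PM UTC.
Tessaly is UTC+14:00, so local arrival = 5:57 PM + 14:00 = 7:57 AM on Apr 4.

7:57 AM on April 4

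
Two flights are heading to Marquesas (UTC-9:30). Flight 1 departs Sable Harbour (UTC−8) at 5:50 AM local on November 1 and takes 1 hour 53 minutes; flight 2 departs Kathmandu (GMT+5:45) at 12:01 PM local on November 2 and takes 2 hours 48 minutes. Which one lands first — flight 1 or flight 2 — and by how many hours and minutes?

the first, by 17 hours 21 minutes

Flight 1 in UTC: 5:50 AM + 8:00 = 1:50 PM on Nov 1.
+1 hour 53 minutes → arrive 3:43 PM UTC on Nov 1.
Flight 2 in UTC: 12:01 PM − 5:45 = 6:16 AM on Nov 2.
+2 hours 48 minutes → arrive 9:04 AM UTC on Nov 2.
Flight 1 lands earlier by 17 hours 21 minutes.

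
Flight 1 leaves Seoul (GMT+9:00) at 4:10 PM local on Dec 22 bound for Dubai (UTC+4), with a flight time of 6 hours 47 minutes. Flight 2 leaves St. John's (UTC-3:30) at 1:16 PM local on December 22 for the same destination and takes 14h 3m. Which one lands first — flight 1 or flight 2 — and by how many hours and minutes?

Flight 1 in UTC: 4:10 PM − 9:00 = 7:10 AM on Dec 22.
+6 hours and 47 minutes → arrive 1:57 PM UTC on Dec 22.
Flight 2 in UTC: 1:16 PM + 3:30 = 4:46 PM on Dec 22.
+14 hours and 3 minutes → arrive 6:49 AM UTC on Dec 23.
Flight 1 lands earlier by 16 hours 52 minutes.

the first, by 16 hours 52 minutes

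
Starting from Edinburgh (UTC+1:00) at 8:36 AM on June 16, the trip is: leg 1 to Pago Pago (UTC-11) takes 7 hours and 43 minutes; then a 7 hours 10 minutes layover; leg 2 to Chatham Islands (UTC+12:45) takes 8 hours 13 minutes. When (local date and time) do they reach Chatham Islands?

7:27 PM on June 17

Convert departure to UTC: 8:36 AM − 1:00 = 7:36 AM UTC on Jun 16.
Add 7 hours 43 minutes leg 1 → 3:19 PM UTC.
Add 7 hours and 10 minutes layover in Pago Pago → 10:29 PM UTC.
Add 8 hours and 13 minutes leg 2 → 6:42 AM UTC (Jun 17).
Chatham Islands is UTC+12:45, so local arrival = 6:42 AM + 12:45 = 7:27 PM on Jun 17.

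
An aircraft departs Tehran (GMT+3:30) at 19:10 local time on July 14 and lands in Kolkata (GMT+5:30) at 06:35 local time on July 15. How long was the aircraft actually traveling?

Departure in UTC: 19:10 − 3:30 = 15:40 on Jul 14.
Arrival in UTC: 06:35 − 5:30 = 01:05 on Jul 15.
Elapsed = 01:05 − 15:40 (+1 day) = 9 hours 25 minutes.

9 hours 25 minutes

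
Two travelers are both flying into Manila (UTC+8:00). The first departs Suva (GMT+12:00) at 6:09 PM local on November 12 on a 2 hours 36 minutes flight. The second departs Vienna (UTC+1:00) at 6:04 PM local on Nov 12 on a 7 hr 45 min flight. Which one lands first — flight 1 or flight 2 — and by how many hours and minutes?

the first, by 16 hours 4 minutes

Flight 1 in UTC: 6:09 PM − 12:00 = 6:09 AM on Nov 12.
+2 hours and 36 minutes → arrive 8:45 AM UTC on Nov 12.
Flight 2 in UTC: 6:04 PM − 1:00 = 5:04 PM on Nov 12.
+7 hours and 45 minutes → arrive 12:49 AM UTC on Nov 13.
Flight 1 lands earlier by 16 hours 4 minutes.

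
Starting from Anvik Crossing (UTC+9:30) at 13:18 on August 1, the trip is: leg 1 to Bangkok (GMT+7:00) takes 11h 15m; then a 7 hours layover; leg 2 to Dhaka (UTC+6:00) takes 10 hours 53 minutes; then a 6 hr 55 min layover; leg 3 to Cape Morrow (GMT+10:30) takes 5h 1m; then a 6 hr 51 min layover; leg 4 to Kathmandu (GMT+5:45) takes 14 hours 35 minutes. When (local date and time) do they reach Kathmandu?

00:03 on August 4

Convert departure to UTC: 13:18 − 9:30 = 03:48 UTC on Aug 1.
Add 11 hours 15 minutes leg 1 → 15:03 UTC.
Add 7 hours layover in Bangkok → 22:03 UTC.
Add 10 hours 53 minutes leg 2 → 08:56 UTC (Aug 2).
Add 6 hours and 55 minutes layover in Dhaka → 15:51 UTC.
Add 5 hours and 1 minute leg 3 → 20:52 UTC.
Add 6 hours and 51 minutes layover in Cape Morrow → 03:43 UTC (Aug 3).
Add 14 hours and 35 minutes leg 4 → 18:18 UTC.
Kathmandu is UTC+5:45, so local arrival = 18:18 + 5:45 = 00:03 on Aug 4.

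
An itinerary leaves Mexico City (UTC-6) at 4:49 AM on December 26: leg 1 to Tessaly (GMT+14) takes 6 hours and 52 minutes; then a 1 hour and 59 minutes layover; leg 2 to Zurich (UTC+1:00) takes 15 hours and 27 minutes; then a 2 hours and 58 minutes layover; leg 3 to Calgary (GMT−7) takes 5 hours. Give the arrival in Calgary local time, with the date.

Convert departure to UTC: 4:49 AM + 6:00 = 10:49 AM UTC on Dec 26.
Add 6 hours and 52 minutes leg 1 → 5:41 PM UTC.
Add 1 hour and 59 minutes layover in Tessaly → 7:40 PM UTC.
Add 15 hours 27 minutes leg 2 → 11:07 AM UTC (Dec 27).
Add 2 hours 58 minutes layover in Zurich → 2:05 PM UTC.
Add 5 hours leg 3 → 7:05 PM UTC.
Calgary is UTC−7:00, so local arrival = 7:05 PM − 7:00 = 12:05 PM on Dec 27.

12:05 PM on Dec 27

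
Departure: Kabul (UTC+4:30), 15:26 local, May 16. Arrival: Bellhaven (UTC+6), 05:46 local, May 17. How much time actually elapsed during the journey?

Departure in UTC: 15:26 − 4:30 = 10:56 on May 16.
Arrival in UTC: 05:46 − 6:00 = 23:46 on May 16.
Elapsed = 23:46 − 10:56 = 12 hours 50 minutes.

12 hours 50 minutes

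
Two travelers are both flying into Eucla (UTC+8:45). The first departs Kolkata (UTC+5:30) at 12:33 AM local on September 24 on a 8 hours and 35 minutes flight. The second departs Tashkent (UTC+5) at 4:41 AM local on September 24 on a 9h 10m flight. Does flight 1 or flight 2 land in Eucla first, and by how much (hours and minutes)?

the first, by 5 hours 13 minutes

Flight 1 in UTC: 12:33 AM − 5:30 = 7:03 PM on Sep 23.
+8 hours and 35 minutes → arrive 3:38 AM UTC on Sep 24.
Flight 2 in UTC: 4:41 AM − 5:00 = 11:41 PM on Sep 23.
+9 hours 10 minutes → arrive 8:51 AM UTC on Sep 24.
Flight 1 lands earlier by 5 hours 13 minutes.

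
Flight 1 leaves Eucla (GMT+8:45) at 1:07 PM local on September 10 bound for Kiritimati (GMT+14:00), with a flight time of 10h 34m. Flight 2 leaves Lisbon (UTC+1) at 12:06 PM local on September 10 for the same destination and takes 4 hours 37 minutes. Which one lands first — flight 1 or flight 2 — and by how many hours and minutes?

the first, by 47 minutes

Flight 1 in UTC: 1:07 PM − 8:45 = 4:22 AM on Sep 10.
+10 hours 34 minutes → arrive 2:56 PM UTC on Sep 10.
Flight 2 in UTC: 12:06 PM − 1:00 = 11:06 AM on Sep 10.
+4 hours 37 minutes → arrive 3:43 PM UTC on Sep 10.
Flight 1 lands earlier by 47 minutes.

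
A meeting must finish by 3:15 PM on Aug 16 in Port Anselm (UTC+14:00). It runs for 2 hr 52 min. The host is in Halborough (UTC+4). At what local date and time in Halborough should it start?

2:23 AM on August 16

Target end time in UTC: 3:15 PM − 14:00 = 1:15 AM on Aug 16.
Subtract 2 hours 52 minutes → start 10:23 PM UTC on Aug 15.
Halborough is UTC+4:00: 10:23 PM + 4:00 = 2:23 AM on Aug 16.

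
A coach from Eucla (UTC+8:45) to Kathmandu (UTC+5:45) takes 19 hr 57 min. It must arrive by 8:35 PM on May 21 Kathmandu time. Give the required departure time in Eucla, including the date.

Target arrival in UTC: 8:35 PM − 5:45 = 2:50 PM on May 21.
Subtract 19 hours and 57 minutes → departure 6:53 PM UTC on May 20.
Eucla is UTC+8:45: 6:53 PM + 8:45 = 3:38 AM on May 21.

3:38 AM on May 21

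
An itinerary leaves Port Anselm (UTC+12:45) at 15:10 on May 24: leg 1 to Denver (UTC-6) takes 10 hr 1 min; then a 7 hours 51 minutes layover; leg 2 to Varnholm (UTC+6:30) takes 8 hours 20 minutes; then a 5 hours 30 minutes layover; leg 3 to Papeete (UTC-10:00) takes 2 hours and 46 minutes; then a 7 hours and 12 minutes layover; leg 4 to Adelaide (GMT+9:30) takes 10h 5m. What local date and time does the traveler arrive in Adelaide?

15:40 on May 26

Convert departure to UTC: 15:10 − 12:45 = 02:25 UTC on May 24.
Add 10 hours and 1 minute leg 1 → 12:26 UTC.
Add 7 hours and 51 minutes layover in Denver → 20:17 UTC.
Add 8 hours and 20 minutes leg 2 → 04:37 UTC (May 25).
Add 5 hours 30 minutes layover in Varnholm → 10:07 UTC.
Add 2 hours 46 minutes leg 3 → 12:53 UTC.
Add 7 hours 12 minutes layover in Papeete → 20:05 UTC.
Add 10 hours and 5 minutes leg 4 → 06:10 UTC (May 26).
Adelaide is UTC+9:30, so local arrival = 06:10 + 9:30 = 15:40 on May 26.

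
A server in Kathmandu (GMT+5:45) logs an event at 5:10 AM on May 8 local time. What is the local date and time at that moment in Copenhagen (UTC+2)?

In UTC: 5:10 AM − 5:45 = 11:25 PM on May 7.
Copenhagen is UTC+2:00: 11:25 PM + 2:00 = 1:25 AM on May 8.

1:25 AM on May 8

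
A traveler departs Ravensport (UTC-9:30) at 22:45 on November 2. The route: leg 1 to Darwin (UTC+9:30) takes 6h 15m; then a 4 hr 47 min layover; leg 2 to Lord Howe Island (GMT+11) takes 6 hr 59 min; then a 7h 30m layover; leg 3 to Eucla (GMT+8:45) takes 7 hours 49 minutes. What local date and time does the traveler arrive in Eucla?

02:20 on Nov 5

Convert departure to UTC: 22:45 + 9:30 = 08:15 UTC on Nov 3.
Add 6 hours 15 minutes leg 1 → 14:30 UTC.
Add 4 hours and 47 minutes layover in Darwin → 19:17 UTC.
Add 6 hours and 59 minutes leg 2 → 02:16 UTC (Nov 4).
Add 7 hours 30 minutes layover in Lord Howe Island → 09:46 UTC.
Add 7 hours and 49 minutes leg 3 → 17:35 UTC.
Eucla is UTC+8:45, so local arrival = 17:35 + 8:45 = 02:20 on Nov 5.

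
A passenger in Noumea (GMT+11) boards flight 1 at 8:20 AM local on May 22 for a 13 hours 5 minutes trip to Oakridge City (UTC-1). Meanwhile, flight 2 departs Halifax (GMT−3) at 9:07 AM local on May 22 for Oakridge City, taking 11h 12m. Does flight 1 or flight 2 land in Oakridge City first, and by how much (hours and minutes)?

the first, by 12 hours 54 minutes

Flight 1 in UTC: 8:20 AM − 11:00 = 9:20 PM on May 21.
+13 hours 5 minutes → arrive 10:25 AM UTC on May 22.
Flight 2 in UTC: 9:07 AM + 3:00 = 12:07 PM on May 22.
+11 hours 12 minutes → arrive 11:19 PM UTC on May 22.
Flight 1 lands earlier by 12 hours 54 minutes.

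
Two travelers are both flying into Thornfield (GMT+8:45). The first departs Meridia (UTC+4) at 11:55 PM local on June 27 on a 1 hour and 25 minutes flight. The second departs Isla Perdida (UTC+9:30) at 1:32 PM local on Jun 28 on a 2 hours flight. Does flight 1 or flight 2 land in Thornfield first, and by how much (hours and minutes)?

the first, by 8 hours 42 minutes

Flight 1 in UTC: 11:55 PM − 4:00 = 7:55 PM on Jun 27.
+1 hour 25 minutes → arrive 9:20 PM UTC on Jun 27.
Flight 2 in UTC: 1:32 PM − 9:30 = 4:02 AM on Jun 28.
+2 hours → arrive 6:02 AM UTC on Jun 28.
Flight 1 lands earlier by 8 hours 42 minutes.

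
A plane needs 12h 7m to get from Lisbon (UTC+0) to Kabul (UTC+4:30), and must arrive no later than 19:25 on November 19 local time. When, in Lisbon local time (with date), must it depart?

Target arrival in UTC: 19:25 − 4:30 = 14:55 on Nov 19.
Subtract 12 hours 7 minutes → departure 02:48 UTC on Nov 19.
Lisbon is UTC+0, so departure is 02:48 on Nov 19.

02:48 on Nov 19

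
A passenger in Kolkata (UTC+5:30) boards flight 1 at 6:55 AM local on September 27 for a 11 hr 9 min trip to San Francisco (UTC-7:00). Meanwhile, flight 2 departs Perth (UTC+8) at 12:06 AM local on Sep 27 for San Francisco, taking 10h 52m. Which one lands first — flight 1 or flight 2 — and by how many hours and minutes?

Flight 1 in UTC: 6:55 AM − 5:30 = 1:25 AM on Sep 27.
+11 hours 9 minutes → arrive 12:34 PM UTC on Sep 27.
Flight 2 in UTC: 12:06 AM − 8:00 = 4:06 PM on Sep 26.
+10 hours and 52 minutes → arrive 2:58 AM UTC on Sep 27.
Flight 2 lands earlier by 9 hours 36 minutes.

the second, by 9 hours 36 minutes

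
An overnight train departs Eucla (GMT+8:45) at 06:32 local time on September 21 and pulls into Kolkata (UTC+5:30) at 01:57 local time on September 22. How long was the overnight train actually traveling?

Kolkata is 3:15 behind Eucla.
Clock-face elapsed time (ignoring zones) is 19 hours 25 minutes.
Actual elapsed = 19 hours 25 minutes + 3:15 = 22 hours 40 minutes.

22 hours 40 minutes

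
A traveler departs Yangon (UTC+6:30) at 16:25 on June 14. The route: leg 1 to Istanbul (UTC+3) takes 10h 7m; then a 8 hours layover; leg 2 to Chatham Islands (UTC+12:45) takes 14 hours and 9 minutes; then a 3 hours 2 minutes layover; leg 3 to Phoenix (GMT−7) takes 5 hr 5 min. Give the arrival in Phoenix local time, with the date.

Convert departure to UTC: 16:25 − 6:30 = 09:55 UTC on Jun 14.
Add 10 hours and 7 minutes leg 1 → 20:02 UTC.
Add 8 hours layover in Istanbul → 04:02 UTC (Jun 15).
Add 14 hours 9 minutes leg 2 → 18:11 UTC.
Add 3 hours and 2 minutes layover in Chatham Islands → 21:13 UTC.
Add 5 hours 5 minutes leg 3 → 02:18 UTC (Jun 16).
Phoenix is UTC−7:00, so local arrival = 02:18 − 7:00 = 19:18 on Jun 15.

19:18 on June 15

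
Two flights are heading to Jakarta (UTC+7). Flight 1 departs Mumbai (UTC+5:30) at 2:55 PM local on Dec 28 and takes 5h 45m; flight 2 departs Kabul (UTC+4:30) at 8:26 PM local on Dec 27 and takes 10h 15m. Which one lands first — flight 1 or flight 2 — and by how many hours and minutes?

the second, by 12 hours 59 minutes

Flight 1 in UTC: 2:55 PM − 5:30 = 9:25 AM on Dec 28.
+5 hours 45 minutes → arrive 3:10 PM UTC on Dec 28.
Flight 2 in UTC: 8:26 PM − 4:30 = 3:56 PM on Dec 27.
+10 hours and 15 minutes → arrive 2:11 AM UTC on Dec 28.
Flight 2 lands earlier by 12 hours 59 minutes.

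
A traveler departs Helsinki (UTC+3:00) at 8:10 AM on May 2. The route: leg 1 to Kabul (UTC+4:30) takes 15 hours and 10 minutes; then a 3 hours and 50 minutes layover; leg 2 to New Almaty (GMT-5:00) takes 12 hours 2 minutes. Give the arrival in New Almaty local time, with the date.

Convert departure to UTC: 8:10 AM − 3:00 = 5:10 AM UTC on May 2.
Add 15 hours and 10 minutes leg 1 → 8:20 PM UTC.
Add 3 hours 50 minutes layover in Kabul → 12:10 AM UTC (May 3).
Add 12 hours and 2 minutes leg 2 → 12:12 PM UTC.
New Almaty is UTC−5:00, so local arrival = 12:12 PM − 5:00 = 7:12 AM on May 3.

7:12 AM on May 3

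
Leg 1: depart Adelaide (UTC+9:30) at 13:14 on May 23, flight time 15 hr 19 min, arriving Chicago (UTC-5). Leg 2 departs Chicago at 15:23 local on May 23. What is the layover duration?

1 hour 20 minutes

Convert departure to UTC: 13:14 − 9:30 = 03:44 UTC on May 23.
Add 15 hours and 19 minutes flight time → 19:03 UTC.
Chicago is UTC−5:00, so local arrival = 19:03 − 5:00 = 14:03 on May 23.
Layover = 15:23 − 14:03 = 1 hour 20 minutes.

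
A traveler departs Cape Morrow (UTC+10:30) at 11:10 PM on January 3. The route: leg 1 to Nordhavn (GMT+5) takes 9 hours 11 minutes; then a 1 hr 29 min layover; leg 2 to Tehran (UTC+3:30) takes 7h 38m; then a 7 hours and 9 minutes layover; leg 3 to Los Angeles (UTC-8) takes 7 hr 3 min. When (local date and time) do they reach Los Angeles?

1:10 PM on January 4

Convert departure to UTC: 11:10 PM − 10:30 = 12:40 PM UTC on Jan 3.
Add 9 hours and 11 minutes leg 1 → 9:51 PM UTC.
Add 1 hour and 29 minutes layover in Nordhavn → 11:20 PM UTC.
Add 7 hours 38 minutes leg 2 → 6:58 AM UTC (Jan 4).
Add 7 hours 9 minutes layover in Tehran → 2:07 PM UTC.
Add 7 hours 3 minutes leg 3 → 9:10 PM UTC.
Los Angeles is UTC−8:00, so local arrival = 9:10 PM − 8:00 = 1:10 PM on Jan 4.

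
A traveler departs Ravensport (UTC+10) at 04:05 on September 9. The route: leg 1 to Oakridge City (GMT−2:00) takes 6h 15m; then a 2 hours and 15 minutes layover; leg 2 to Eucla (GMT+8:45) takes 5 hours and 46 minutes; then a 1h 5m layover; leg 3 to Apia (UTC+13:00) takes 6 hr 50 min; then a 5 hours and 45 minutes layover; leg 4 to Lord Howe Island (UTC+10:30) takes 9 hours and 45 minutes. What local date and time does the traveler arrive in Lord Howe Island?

Convert departure to UTC: 04:05 − 10:00 = 18:05 UTC on Sep 8.
Add 6 hours 15 minutes leg 1 → 00:20 UTC (Sep 9).
Add 2 hours 15 minutes layover in Oakridge City → 02:35 UTC.
Add 5 hours 46 minutes leg 2 → 08:21 UTC.
Add 1 hour 5 minutes layover in Eucla → 09:26 UTC.
Add 6 hours 50 minutes leg 3 → 16:16 UTC.
Add 5 hours 45 minutes layover in Apia → 22:01 UTC.
Add 9 hours 45 minutes leg 4 → 07:46 UTC (Sep 10).
Lord Howe Island is UTC+10:30, so local arrival = 07:46 + 10:30 = 18:16 on Sep 10.

18:16 on Sep 10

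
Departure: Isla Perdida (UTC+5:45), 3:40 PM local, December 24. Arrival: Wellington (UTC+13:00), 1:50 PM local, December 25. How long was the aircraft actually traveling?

14 hours 55 minutes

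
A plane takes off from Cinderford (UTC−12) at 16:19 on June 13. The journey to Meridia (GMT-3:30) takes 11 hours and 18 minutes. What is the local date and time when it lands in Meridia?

12:07 on June 14

Convert departure to UTC: 16:19 + 12:00 = 04:19 UTC on Jun 14.
Add 11 hours 18 minutes travel time → 15:37 UTC.
Meridia is UTC−3:30, so local arrival = 15:37 − 3:30 = 12:07 on Jun 14.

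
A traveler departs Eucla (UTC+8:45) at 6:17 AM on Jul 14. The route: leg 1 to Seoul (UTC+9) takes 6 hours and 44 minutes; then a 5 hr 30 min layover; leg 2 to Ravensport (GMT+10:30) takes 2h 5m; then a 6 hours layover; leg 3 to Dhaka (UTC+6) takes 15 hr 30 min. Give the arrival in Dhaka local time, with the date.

3:21 PM on July 15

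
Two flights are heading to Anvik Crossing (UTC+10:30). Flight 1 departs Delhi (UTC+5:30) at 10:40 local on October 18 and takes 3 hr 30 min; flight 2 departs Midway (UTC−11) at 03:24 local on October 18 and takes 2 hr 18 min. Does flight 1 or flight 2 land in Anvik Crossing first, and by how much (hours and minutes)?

the first, by 8 hours 2 minutes

Flight 1 in UTC: 10:40 − 5:30 = 05:10 on Oct 18.
+3 hours 30 minutes → arrive 08:40 UTC on Oct 18.
Flight 2 in UTC: 03:24 + 11:00 = 14:24 on Oct 18.
+2 hours 18 minutes → arrive 16:42 UTC on Oct 18.
Flight 1 lands earlier by 8 hours 2 minutes.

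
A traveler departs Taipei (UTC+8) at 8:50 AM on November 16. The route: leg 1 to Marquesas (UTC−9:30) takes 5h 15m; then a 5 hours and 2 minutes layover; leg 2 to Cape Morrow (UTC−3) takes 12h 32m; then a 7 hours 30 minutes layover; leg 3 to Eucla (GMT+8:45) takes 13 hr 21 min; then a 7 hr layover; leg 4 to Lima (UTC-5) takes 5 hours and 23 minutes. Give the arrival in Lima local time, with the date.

3:53 AM on November 18

Convert departure to UTC: 8:50 AM − 8:00 = 12:50 AM UTC on Nov 16.
Add 5 hours and 15 minutes leg 1 → 6:05 AM UTC.
Add 5 hours and 2 minutes layover in Marquesas → 11:07 AM UTC.
Add 12 hours 32 minutes leg 2 → 11:39 PM UTC.
Add 7 hours and 30 minutes layover in Cape Morrow → 7:09 AM UTC (Nov 17).
Add 13 hours 21 minutes leg 3 → 8:30 PM UTC.
Add 7 hours layover in Eucla → 3:30 AM UTC (Nov 18).
Add 5 hours and 23 minutes leg 4 → 8:53 AM UTC.
Lima is UTC−5:00, so local arrival = 8:53 AM − 5:00 = 3:53 AM on Nov 18.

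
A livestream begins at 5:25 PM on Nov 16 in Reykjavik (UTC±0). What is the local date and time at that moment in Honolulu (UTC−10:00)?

Reykjavik is UTC+0 so that is 5:25 PM UTC.
Honolulu is UTC−10:00: 5:25 PM − 10:00 = 7:25 AM on Nov 16.

7:25 AM on November 16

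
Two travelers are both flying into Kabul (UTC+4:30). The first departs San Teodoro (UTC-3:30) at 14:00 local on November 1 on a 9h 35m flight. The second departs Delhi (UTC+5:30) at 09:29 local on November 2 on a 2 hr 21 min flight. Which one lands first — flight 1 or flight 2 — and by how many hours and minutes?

the first, by 3 hours 15 minutes

Flight 1 in UTC: 14:00 + 3:30 = 17:30 on Nov 1.
+9 hours and 35 minutes → arrive 03:05 UTC on Nov 2.
Flight 2 in UTC: 09:29 − 5:30 = 03:59 on Nov 2.
+2 hours 21 minutes → arrive 06:20 UTC on Nov 2.
Flight 1 lands earlier by 3 hours 15 minutes.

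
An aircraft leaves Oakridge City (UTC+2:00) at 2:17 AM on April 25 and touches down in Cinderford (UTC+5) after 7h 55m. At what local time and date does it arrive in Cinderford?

1:12 PM on April 25

Cinderford is 3:00 ahead of Oakridge City.
After 7 hours 55 minutes it is 10:12 AM in Oakridge City.
Shift by the zone difference: 10:12 AM + 3:00 = 1:12 PM on Apr 25 in Cinderford.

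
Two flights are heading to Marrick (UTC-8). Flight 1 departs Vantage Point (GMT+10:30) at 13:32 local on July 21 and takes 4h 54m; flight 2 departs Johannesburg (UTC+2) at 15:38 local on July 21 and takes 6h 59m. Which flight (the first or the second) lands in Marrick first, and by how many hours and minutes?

Flight 1 in UTC: 13:32 − 10:30 = 03:02 on Jul 21.
+4 hours and 54 minutes → arrive 07:56 UTC on Jul 21.
Flight 2 in UTC: 15:38 − 2:00 = 13:38 on Jul 21.
+6 hours and 59 minutes → arrive 20:37 UTC on Jul 21.
Flight 1 lands earlier by 12 hours 41 minutes.

the first, by 12 hours 41 minutes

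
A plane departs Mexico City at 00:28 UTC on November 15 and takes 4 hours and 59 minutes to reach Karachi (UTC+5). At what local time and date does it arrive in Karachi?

10:27 on November 15

Departure is given in UTC: 00:28 on Nov 15.
Add 4 hours and 59 minutes → 05:27 UTC.
Karachi is UTC+5:00: 05:27 + 5:00 = 10:27 on Nov 15.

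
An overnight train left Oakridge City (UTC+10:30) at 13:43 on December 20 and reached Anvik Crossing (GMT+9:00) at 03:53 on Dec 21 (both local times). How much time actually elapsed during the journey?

Anvik Crossing is 1:30 behind Oakridge City.
Clock-face elapsed time (ignoring zones) is 14 hours 10 minutes.
Actual elapsed = 14 hours 10 minutes + 1:30 = 15 hours 40 minutes.

15 hours 40 minutes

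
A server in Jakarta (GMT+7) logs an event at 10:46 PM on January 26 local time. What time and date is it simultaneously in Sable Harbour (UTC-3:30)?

12:16 PM on January 26

Sable Harbour is 10:30 behind Jakarta.
Shift by the zone difference: 10:46 PM − 10:30 = 12:16 PM on Jan 26 in Sable Harbour.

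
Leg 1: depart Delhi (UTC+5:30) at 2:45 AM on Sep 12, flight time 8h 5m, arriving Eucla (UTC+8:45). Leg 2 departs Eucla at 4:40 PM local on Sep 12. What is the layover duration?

2 hours 35 minutes

Convert departure to UTC: 2:45 AM − 5:30 = 9:15 PM UTC on Sep 11.
Add 8 hours and 5 minutes flight time → 5:20 AM UTC (Sep 12).
Eucla is UTC+8:45, so local arrival = 5:20 AM + 8:45 = 2:05 PM on Sep 12.
Layover = 4:40 PM − 2:05 PM = 2 hours 35 minutes.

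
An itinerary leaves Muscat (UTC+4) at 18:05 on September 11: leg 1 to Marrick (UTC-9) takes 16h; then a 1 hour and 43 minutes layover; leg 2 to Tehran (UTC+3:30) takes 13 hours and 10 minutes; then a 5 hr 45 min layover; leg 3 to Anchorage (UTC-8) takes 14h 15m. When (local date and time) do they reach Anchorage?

08:58 on September 13

Convert departure to UTC: 18:05 − 4:00 = 14:05 UTC on Sep 11.
Add 16 hours leg 1 → 06:05 UTC (Sep 12).
Add 1 hour 43 minutes layover in Marrick → 07:48 UTC.
Add 13 hours 10 minutes leg 2 → 20:58 UTC.
Add 5 hours and 45 minutes layover in Tehran → 02:43 UTC (Sep 13).
Add 14 hours and 15 minutes leg 3 → 16:58 UTC.
Anchorage is UTC−8:00, so local arrival = 16:58 − 8:00 = 08:58 on Sep 13.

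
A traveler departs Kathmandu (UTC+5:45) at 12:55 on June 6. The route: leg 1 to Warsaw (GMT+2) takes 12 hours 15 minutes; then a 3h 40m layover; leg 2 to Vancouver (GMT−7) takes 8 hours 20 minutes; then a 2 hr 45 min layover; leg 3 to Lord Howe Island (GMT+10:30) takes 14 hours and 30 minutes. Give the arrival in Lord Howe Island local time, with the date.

Convert departure to UTC: 12:55 − 5:45 = 07:10 UTC on Jun 6.
Add 12 hours and 15 minutes leg 1 → 19:25 UTC.
Add 3 hours and 40 minutes layover in Warsaw → 23:05 UTC.
Add 8 hours and 20 minutes leg 2 → 07:25 UTC (Jun 7).
Add 2 hours and 45 minutes layover in Vancouver → 10:10 UTC.
Add 14 hours and 30 minutes leg 3 → 00:40 UTC (Jun 8).
Lord Howe Island is UTC+10:30, so local arrival = 00:40 + 10:30 = 11:10 on Jun 8.

11:10 on Jun 8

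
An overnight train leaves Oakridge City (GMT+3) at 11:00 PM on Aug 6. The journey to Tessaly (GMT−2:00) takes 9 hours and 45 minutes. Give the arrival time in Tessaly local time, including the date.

Convert departure to UTC: 11:00 PM − 3:00 = 8:00 PM UTC on Aug 6.
Add 9 hours 45 minutes travel time → 5:45 AM UTC (Aug 7).
Tessaly is UTC−2:00, so local arrival = 5:45 AM − 2:00 = 3:45 AM on Aug 7.

3:45 AM on August 7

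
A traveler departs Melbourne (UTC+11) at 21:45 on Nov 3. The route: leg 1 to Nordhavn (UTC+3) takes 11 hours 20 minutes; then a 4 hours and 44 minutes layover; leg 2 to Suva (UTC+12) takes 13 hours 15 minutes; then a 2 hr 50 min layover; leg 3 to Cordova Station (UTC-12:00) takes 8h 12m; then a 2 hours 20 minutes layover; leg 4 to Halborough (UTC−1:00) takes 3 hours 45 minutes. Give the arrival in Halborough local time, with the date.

08:11 on November 5

Convert departure to UTC: 21:45 − 11:00 = 10:45 UTC on Nov 3.
Add 11 hours and 20 minutes leg 1 → 22:05 UTC.
Add 4 hours 44 minutes layover in Nordhavn → 02:49 UTC (Nov 4).
Add 13 hours 15 minutes leg 2 → 16:04 UTC.
Add 2 hours 50 minutes layover in Suva → 18:54 UTC.
Add 8 hours and 12 minutes leg 3 → 03:06 UTC (Nov 5).
Add 2 hours and 20 minutes layover in Cordova Station → 05:26 UTC.
Add 3 hours and 45 minutes leg 4 → 09:11 UTC.
Halborough is UTC−1:00, so local arrival = 09:11 − 1:00 = 08:11 on Nov 5.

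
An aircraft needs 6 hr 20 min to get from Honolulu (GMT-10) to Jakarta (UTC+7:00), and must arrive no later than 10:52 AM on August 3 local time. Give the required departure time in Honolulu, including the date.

Target arrival in UTC: 10:52 AM − 7:00 = 3:52 AM on Aug 3.
Subtract 6 hours 20 minutes → departure 9:32 PM UTC on Aug 2.
Honolulu is UTC−10:00: 9:32 PM − 10:00 = 11:32 AM on Aug 2.

11:32 AM on Aug 2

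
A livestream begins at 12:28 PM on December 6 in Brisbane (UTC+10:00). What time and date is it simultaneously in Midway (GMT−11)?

3:28 PM on Dec 5

In UTC: 12:28 PM − 10:00 = 2:28 AM on Dec 6.
Midway is UTC−11:00: 2:28 AM − 11:00 = 3:28 PM on Dec 5.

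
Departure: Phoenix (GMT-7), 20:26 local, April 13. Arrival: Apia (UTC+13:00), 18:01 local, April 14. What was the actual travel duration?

1 hour 35 minutes

Apia is 20:00 ahead of Phoenix.
Clock-face elapsed time (ignoring zones) is 21 hours 35 minutes.
Actual elapsed = 21 hours 35 minutes − 20:00 = 1 hour 35 minutes.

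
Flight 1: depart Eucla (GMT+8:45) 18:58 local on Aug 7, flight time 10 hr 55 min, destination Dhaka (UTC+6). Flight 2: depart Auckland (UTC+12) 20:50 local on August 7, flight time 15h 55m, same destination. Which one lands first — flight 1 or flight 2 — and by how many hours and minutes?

the first, by 3 hours 37 minutes

Flight 1 in UTC: 18:58 − 8:45 = 10:13 on Aug 7.
+10 hours and 55 minutes → arrive 21:08 UTC on Aug 7.
Flight 2 in UTC: 20:50 − 12:00 = 08:50 on Aug 7.
+15 hours 55 minutes → arrive 00:45 UTC on Aug 8.
Flight 1 lands earlier by 3 hours 37 minutes.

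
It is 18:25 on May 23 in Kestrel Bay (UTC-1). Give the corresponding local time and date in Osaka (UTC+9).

In UTC: 18:25 + 1:00 = 19:25 on May 23.
Osaka is UTC+9:00: 19:25 + 9:00 = 04:25 on May 24.

04:25 on May 24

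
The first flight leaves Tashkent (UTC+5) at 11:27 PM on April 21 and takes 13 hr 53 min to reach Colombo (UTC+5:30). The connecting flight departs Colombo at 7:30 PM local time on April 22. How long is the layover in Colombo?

5 hours 40 minutes

Convert departure to UTC: 11:27 PM − 5:00 = 6:27 PM UTC on Apr 21.
Add 13 hours and 53 minutes flight time → 8:20 AM UTC (Apr 22).
Colombo is UTC+5:30, so local arrival = 8:20 AM + 5:30 = 1:50 PM on Apr 22.
Layover = 7:30 PM − 1:50 PM = 5 hours 40 minutes.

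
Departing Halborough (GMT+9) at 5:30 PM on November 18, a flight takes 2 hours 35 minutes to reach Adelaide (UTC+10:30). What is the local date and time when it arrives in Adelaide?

9:35 PM on Nov 18

Adelaide is 1:30 ahead of Halborough.
After 2 hours 35 minutes it is 8:05 PM in Halborough.
Shift by the zone difference: 8:05 PM + 1:30 = 9:35 PM on Nov 18 in Adelaide.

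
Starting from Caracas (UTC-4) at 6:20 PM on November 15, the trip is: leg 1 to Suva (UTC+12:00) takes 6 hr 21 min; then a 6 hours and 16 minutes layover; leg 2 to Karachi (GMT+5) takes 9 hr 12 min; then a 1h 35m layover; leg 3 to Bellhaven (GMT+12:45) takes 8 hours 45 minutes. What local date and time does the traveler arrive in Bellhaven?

7:14 PM on Nov 17

Convert departure to UTC: 6:20 PM + 4:00 = 10:20 PM UTC on Nov 15.
Add 6 hours 21 minutes leg 1 → 4:41 AM UTC (Nov 16).
Add 6 hours 16 minutes layover in Suva → 10:57 AM UTC.
Add 9 hours and 12 minutes leg 2 → 8:09 PM UTC.
Add 1 hour 35 minutes layover in Karachi → 9:44 PM UTC.
Add 8 hours and 45 minutes leg 3 → 6:29 AM UTC (Nov 17).
Bellhaven is UTC+12:45, so local arrival = 6:29 AM + 12:45 = 7:14 PM on Nov 17.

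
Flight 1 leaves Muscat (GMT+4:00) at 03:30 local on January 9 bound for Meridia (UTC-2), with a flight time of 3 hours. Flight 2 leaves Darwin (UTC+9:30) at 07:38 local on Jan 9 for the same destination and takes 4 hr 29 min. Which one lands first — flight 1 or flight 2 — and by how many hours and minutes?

the first, by 7 minutes

Flight 1 in UTC: 03:30 − 4:00 = 23:30 on Jan 8.
+3 hours → arrive 02:30 UTC on Jan 9.
Flight 2 in UTC: 07:38 − 9:30 = 22:08 on Jan 8.
+4 hours and 29 minutes → arrive 02:37 UTC on Jan 9.
Flight 1 lands earlier by 7 minutes.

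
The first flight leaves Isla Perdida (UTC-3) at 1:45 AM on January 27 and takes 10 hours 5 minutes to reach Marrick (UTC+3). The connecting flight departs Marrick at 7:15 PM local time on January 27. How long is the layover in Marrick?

Convert departure to UTC: 1:45 AM + 3:00 = 4:45 AM UTC on Jan 27.
Add 10 hours 5 minutes flight time → 2:50 PM UTC.
Marrick is UTC+3:00, so local arrival = 2:50 PM + 3:00 = 5:50 PM on Jan 27.
Layover = 7:15 PM − 5:50 PM = 1 hour 25 minutes.

1 hour 25 minutes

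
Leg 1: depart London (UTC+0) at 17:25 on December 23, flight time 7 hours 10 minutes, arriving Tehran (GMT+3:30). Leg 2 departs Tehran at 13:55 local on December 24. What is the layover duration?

London is at UTC+0, so departure is already 17:25 UTC on Dec 23.
Add 7 hours 10 minutes flight time → 00:35 UTC (Dec 24).
Tehran is UTC+3:30, so local arrival = 00:35 + 3:30 = 04:05 on Dec 24.
Layover = 13:55 − 04:05 = 9 hours 50 minutes.

9 hours 50 minutes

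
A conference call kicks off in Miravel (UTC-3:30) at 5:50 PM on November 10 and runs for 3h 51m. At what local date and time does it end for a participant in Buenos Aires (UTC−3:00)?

10:11 PM on November 10

Convert start to UTC: 5:50 PM + 3:30 = 9:20 PM UTC on Nov 10.
Add 3 hours 51 minutes duration → 1:11 AM UTC (Nov 11).
Buenos Aires is UTC−3:00, so local end time = 1:11 AM − 3:00 = 10:11 PM on Nov 10.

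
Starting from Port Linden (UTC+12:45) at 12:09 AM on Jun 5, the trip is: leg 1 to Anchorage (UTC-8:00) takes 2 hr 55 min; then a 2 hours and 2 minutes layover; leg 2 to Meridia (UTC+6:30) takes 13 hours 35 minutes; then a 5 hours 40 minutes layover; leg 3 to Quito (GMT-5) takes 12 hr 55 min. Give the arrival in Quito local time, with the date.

Convert departure to UTC: 12:09 AM − 12:45 = 11:24 AM UTC on Jun 4.
Add 2 hours 55 minutes leg 1 → 2:19 PM UTC.
Add 2 hours and 2 minutes layover in Anchorage → 4:21 PM UTC.
Add 13 hours and 35 minutes leg 2 → 5:56 AM UTC (Jun 5).
Add 5 hours and 40 minutes layover in Meridia → 11:36 AM UTC.
Add 12 hours 55 minutes leg 3 → 12:31 AM UTC (Jun 6).
Quito is UTC−5:00, so local arrival = 12:31 AM − 5:00 = 7:31 PM on Jun 5.

7:31 PM on June 5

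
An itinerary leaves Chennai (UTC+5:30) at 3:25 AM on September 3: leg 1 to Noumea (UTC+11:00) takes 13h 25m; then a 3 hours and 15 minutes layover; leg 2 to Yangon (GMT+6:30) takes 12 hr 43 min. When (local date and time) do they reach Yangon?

Convert departure to UTC: 3:25 AM − 5:30 = 9:55 PM UTC on Sep 2.
Add 13 hours 25 minutes leg 1 → 11:20 AM UTC (Sep 3).
Add 3 hours and 15 minutes layover in Noumea → 2:35 PM UTC.
Add 12 hours and 43 minutes leg 2 → 3:18 AM UTC (Sep 4).
Yangon is UTC+6:30, so local arrival = 3:18 AM + 6:30 = 9:48 AM on Sep 4.

9:48 AM on Sep 4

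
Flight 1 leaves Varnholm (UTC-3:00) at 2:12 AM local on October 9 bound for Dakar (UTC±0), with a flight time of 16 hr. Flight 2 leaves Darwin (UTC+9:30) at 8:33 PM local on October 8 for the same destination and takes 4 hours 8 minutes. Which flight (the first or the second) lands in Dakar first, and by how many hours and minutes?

the second, by 30 hours 1 minute

Flight 1 in UTC: 2:12 AM + 3:00 = 5:12 AM on Oct 9.
+16 hours → arrive 9:12 PM UTC on Oct 9.
Flight 2 in UTC: 8:33 PM − 9:30 = 11:03 AM on Oct 8.
+4 hours 8 minutes → arrive 3:11 PM UTC on Oct 8.
Flight 2 lands earlier by 30 hours 1 minute.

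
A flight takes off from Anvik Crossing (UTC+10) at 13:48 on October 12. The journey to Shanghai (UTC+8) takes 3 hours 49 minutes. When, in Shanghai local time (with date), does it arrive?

15:37 on October 12

Convert departure to UTC: 13:48 − 10:00 = 03:48 UTC on Oct 12.
Add 3 hours 49 minutes travel time → 07:37 UTC.
Shanghai is UTC+8:00, so local arrival = 07:37 + 8:00 = 15:37 on Oct 12.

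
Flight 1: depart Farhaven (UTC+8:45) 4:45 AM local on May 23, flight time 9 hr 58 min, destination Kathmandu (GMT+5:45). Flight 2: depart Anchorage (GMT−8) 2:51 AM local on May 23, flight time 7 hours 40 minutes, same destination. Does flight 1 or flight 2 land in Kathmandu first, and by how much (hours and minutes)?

the first, by 12 hours 33 minutes

Flight 1 in UTC: 4:45 AM − 8:45 = 8:00 PM on May 22.
+9 hours and 58 minutes → arrive 5:58 AM UTC on May 23.
Flight 2 in UTC: 2:51 AM + 8:00 = 10:51 AM on May 23.
+7 hours 40 minutes → arrive 6:31 PM UTC on May 23.
Flight 1 lands earlier by 12 hours 33 minutes.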